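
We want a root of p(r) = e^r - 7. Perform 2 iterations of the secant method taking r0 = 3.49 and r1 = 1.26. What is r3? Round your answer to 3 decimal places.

2.121

p(3.49) = 25.78595, p(1.26) = -3.47458
r2 = 1.26000 − (-3.47458)·(1.26000 − 3.49000) / (-3.47458 − 25.78595) = 1.26000 − (7.74831)/(-29.26053) = 1.52480
p(1.52480) = -2.40576
r3 = 1.52480 − (-2.40576)·(1.52480 − 1.26000) / (-2.40576 − (-3.47458)) = 1.52480 − (-0.63705)/(1.06882) = 2.12084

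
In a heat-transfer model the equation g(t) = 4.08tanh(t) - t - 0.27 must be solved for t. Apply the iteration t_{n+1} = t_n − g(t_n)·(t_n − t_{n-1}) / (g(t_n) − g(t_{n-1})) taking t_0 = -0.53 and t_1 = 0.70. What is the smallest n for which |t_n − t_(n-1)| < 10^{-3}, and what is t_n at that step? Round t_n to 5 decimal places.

g(-0.53) = -1.7203548, g(0.70) = 1.4958205
t_2 = 0.7000000 − 1.4958205·(1.2300000)/(3.2161754) = 0.1279357;  |Δ| = 0.5720643
g(0.1279357) = 0.1212125
t_3 = 0.1279357 − 0.1212125·(-0.5720643)/(-1.3746080) = 0.0774912;  |Δ| = 0.0504445
g(0.0774912) = -0.0319584
t_4 = 0.0774912 − (-0.0319584)·(-0.0504445)/(-0.1531710) = 0.0880162;  |Δ| = 0.0105250
g(0.0880162) = 0.0001655
t_5 = 0.0880162 − 0.0001655·(0.0105250)/(0.0321239) = 0.0879620;  |Δ| = 0.0000542
|t_5 − t_4| = 0.0000542 < 10^{-3}

n = 5, t_n = 0.08796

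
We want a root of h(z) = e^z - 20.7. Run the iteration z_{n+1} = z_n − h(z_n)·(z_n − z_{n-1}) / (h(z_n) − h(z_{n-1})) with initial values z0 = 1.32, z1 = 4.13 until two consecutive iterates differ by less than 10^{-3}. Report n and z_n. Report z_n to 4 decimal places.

n = 8, z_n = 3.0301

h(1.32) = -16.956579, h(4.13) = 41.477923
z2 = 4.130000 − 41.477923·(2.810000)/(58.434502) = 2.135408;  |Δ| = 1.994592
h(2.135408) = -12.239499
z3 = 2.135408 − (-12.239499)·(-1.994592)/(-53.717422) = 2.589876;  |Δ| = 0.454467
h(2.589876) = -7.371887
z4 = 2.589876 − (-7.371887)·(0.454467)/(4.867611) = 3.278156;  |Δ| = 0.688280
h(3.278156) = 5.826804
z5 = 3.278156 − 5.826804·(0.688280)/(13.198691) = 2.974302;  |Δ| = 0.303854
h(2.974302) = -1.124049
z6 = 2.974302 − (-1.124049)·(-0.303854)/(-6.950853) = 3.023439;  |Δ| = 0.049137
h(3.023439) = -0.138113
z7 = 3.023439 − (-0.138113)·(0.049137)/(0.985936) = 3.030323;  |Δ| = 0.006883
h(3.030323) = 0.003909
z8 = 3.030323 − 0.003909·(0.006883)/(0.142023) = 3.030133;  |Δ| = 0.000189
|z8 − z7| = 0.000189 < 10^{-3}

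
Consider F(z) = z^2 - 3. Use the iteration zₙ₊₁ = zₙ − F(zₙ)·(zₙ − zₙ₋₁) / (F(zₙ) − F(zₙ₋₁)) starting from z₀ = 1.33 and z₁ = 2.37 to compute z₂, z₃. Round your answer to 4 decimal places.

1.6627, 1.7211

F(1.33) = -1.231100, F(2.37) = 2.616900
z₂ = 2.370000 − 2.616900·(2.370000 − 1.330000) / (2.616900 − (-1.231100)) = 2.370000 − (2.721576)/(3.848000) = 1.662730
F(1.662730) = -0.235330
z₃ = 1.662730 − (-0.235330)·(1.662730 − 2.370000) / (-0.235330 − 2.616900) = 1.662730 − (0.166442)/(-2.852230) = 1.721085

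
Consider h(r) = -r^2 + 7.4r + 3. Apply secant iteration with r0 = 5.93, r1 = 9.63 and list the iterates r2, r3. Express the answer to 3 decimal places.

7.366, 7.705

h(5.93) = 11.71710, h(9.63) = -18.47490
r2 = 9.63000 − (-18.47490)·(9.63000 − 5.93000) / (-18.47490 − 11.71710) = 9.63000 − (-68.35713)/(-30.19200) = 7.36592
h(7.36592) = 3.25104
r3 = 7.36592 − 3.25104·(7.36592 − 9.63000) / (3.25104 − (-18.47490)) = 7.36592 − (-7.36061)/(21.72594) = 7.70471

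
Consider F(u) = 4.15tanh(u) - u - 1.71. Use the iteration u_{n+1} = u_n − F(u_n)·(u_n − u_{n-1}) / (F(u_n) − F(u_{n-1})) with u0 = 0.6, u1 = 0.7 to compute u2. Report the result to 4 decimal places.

F(0.6) = -0.081244, F(0.7) = 0.098126
u2 = 0.700000 − 0.098126·(0.700000 − 0.600000) / (0.098126 − (-0.081244)) = 0.700000 − (0.009813)/(0.179371) = 0.645294

0.6453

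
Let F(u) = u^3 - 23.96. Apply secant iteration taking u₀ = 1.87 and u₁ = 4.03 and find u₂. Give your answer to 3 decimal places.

F(1.87) = -17.42080, F(4.03) = 41.49083
u₂ = 4.03000 − 41.49083·(4.03000 − 1.87000) / (41.49083 − (-17.42080)) = 4.03000 − (89.62019)/(58.91162) = 2.50874

2.509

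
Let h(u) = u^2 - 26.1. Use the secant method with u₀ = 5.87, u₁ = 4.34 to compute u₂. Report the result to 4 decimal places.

h(5.87) = 8.356900, h(4.34) = -7.264400
u₂ = 4.340000 − (-7.264400)·(4.340000 − 5.870000) / (-7.264400 − 8.356900) = 4.340000 − (11.114532)/(-15.621300) = 5.051499

5.0515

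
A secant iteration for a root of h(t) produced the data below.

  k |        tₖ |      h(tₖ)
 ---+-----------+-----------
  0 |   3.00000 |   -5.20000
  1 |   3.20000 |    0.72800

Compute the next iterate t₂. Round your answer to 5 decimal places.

t₂ = 3.20000 − 0.72800·(3.20000 − 3.00000) / (0.72800 − (-5.20000))
   = 3.20000 − (0.1456000)/(5.9280000) = 3.1754386

3.17544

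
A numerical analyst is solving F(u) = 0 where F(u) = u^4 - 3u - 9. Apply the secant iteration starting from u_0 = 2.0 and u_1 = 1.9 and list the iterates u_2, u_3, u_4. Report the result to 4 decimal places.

1.9625, 1.9646, 1.9645

F(2.0) = 1.000000, F(1.9) = -1.667900
u_2 = 1.900000 − (-1.667900)·(1.900000 − 2.000000) / (-1.667900 − 1.000000) = 1.900000 − (0.166790)/(-2.667900) = 1.962517
F(1.962517) = -0.053698
u_3 = 1.962517 − (-0.053698)·(1.962517 − 1.900000) / (-0.053698 − (-1.667900)) = 1.962517 − (-0.003357)/(1.614202) = 1.964597
F(1.964597) = 0.003041
u_4 = 1.964597 − 0.003041·(1.964597 − 1.962517) / (0.003041 − (-0.053698)) = 1.964597 − (0.000006)/(0.056739) = 1.964486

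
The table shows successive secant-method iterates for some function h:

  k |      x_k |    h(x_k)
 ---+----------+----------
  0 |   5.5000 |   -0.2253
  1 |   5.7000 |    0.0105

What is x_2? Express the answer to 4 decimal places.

x_2 = 5.7000 − 0.0105·(5.7000 − 5.5000) / (0.0105 − (-0.2253))
   = 5.7000 − (0.002100)/(0.235800) = 5.691094

5.6911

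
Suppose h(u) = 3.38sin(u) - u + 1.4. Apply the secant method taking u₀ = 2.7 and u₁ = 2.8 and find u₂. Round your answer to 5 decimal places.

h(2.7) = 0.1445440, h(2.8) = -0.2677401
u₂ = 2.8000000 − (-0.2677401)·(2.8000000 − 2.7000000) / (-0.2677401 − 0.1445440) = 2.8000000 − (-0.0267740)/(-0.4122840) = 2.7350593

2.73506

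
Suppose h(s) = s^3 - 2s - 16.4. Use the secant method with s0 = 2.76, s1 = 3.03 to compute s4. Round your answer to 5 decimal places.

2.80223

h(2.76) = -0.8954240, h(3.03) = 5.3581270
s2 = 3.0300000 − 5.3581270·(3.0300000 − 2.7600000) / (5.3581270 − (-0.8954240)) = 3.0300000 − (1.4466943)/(6.2535510) = 2.7986604
h(2.7986604) = -0.0768142
s3 = 2.7986604 − (-0.0768142)·(2.7986604 − 3.0300000) / (-0.0768142 − 5.3581270) = 2.7986604 − (0.0177702)/(-5.4349412) = 2.8019300
h(2.8019300) = -0.0064358
s4 = 2.8019300 − (-0.0064358)·(2.8019300 − 2.7986604) / (-0.0064358 − (-0.0768142)) = 2.8019300 − (-0.0000210)/(0.0703783) = 2.8022290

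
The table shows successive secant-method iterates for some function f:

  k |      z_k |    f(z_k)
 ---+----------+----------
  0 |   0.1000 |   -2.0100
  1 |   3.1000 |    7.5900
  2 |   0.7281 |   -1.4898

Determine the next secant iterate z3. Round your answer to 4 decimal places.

1.1173

z3 = 0.7281 − (-1.4898)·(0.7281 − 3.1000) / (-1.4898 − 7.5900)
   = 0.7281 − (3.533657)/(-9.079800) = 1.117278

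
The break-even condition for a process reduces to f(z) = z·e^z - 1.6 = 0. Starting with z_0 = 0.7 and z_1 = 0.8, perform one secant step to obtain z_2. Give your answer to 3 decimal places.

f(0.7) = -0.19037, f(0.8) = 0.18043
z_2 = 0.80000 − 0.18043·(0.80000 − 0.70000) / (0.18043 − (-0.19037)) = 0.80000 − (0.01804)/(0.37081) = 0.75134

0.751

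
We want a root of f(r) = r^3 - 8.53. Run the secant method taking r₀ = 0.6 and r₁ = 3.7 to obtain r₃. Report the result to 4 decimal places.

f(0.6) = -8.314000, f(3.7) = 42.123000
r₂ = 3.700000 − 42.123000·(3.700000 − 0.600000) / (42.123000 − (-8.314000)) = 3.700000 − (130.581300)/(50.437000) = 1.111002
f(1.111002) = -7.158663
r₃ = 1.111002 − (-7.158663)·(1.111002 − 3.700000) / (-7.158663 − 42.123000) = 1.111002 − (18.533764)/(-49.281663) = 1.487080

1.4871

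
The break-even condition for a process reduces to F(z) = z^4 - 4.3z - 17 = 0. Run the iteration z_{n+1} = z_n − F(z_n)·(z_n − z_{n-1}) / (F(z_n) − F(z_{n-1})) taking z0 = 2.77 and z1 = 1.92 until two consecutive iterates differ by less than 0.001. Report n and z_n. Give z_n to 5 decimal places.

F(2.77) = 29.9623944, F(1.92) = -11.6664550
z2 = 1.9200000 − (-11.6664550)·(-0.8500000)/(-41.6288495) = 2.1582119;  |Δ| = 0.2382119
F(2.1582119) = -4.5844785
z3 = 2.1582119 − (-4.5844785)·(0.2382119)/(7.0819765) = 2.3124170;  |Δ| = 0.1542052
F(2.3124170) = 1.6499307
z4 = 2.3124170 − 1.6499307·(0.1542052)/(6.2344092) = 2.2716068;  |Δ| = 0.0408103
F(2.2716068) = -0.1402720
z5 = 2.2716068 − (-0.1402720)·(-0.0408103)/(-1.7902027) = 2.2748045;  |Δ| = 0.0031977
F(2.2748045) = -0.0037721
z6 = 2.2748045 − (-0.0037721)·(0.0031977)/(0.1364998) = 2.2748929;  |Δ| = 0.0000884
|z6 − z5| = 0.0000884 < 0.001

n = 6, z_n = 2.27489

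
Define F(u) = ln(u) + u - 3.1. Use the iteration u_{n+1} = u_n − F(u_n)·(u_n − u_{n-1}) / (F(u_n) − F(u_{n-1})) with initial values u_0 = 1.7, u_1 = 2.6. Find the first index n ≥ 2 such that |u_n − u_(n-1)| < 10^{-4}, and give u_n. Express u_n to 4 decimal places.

n = 5, u_n = 2.2771

F(1.7) = -0.869372, F(2.6) = 0.455511
u_2 = 2.600000 − 0.455511·(0.900000)/(1.324883) = 2.290569;  |Δ| = 0.309431
F(2.290569) = 0.019369
u_3 = 2.290569 − 0.019369·(-0.309431)/(-0.436143) = 2.276827;  |Δ| = 0.013742
F(2.276827) = -0.000390
u_4 = 2.276827 − (-0.000390)·(-0.013742)/(-0.019759) = 2.277098;  |Δ| = 0.000271
F(2.277098) = 0.000000
u_5 = 2.277098 − 0.000000·(0.000271)/(0.000390) = 2.277098;  |Δ| = 0.000000
|u_5 − u_4| = 0.000000 < 10^{-4}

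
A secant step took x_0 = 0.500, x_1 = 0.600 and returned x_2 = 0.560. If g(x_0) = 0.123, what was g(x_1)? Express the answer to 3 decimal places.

-0.082

The secant line through (0.500, 0.123) and (0.600, g(x_1)) crosses zero at x_2 = 0.560.
So (0.500, 0.123), (0.600, g(x_1)), (0.560, 0) are collinear:
g(x_1) = 0.123 · (0.600 − 0.560) / (0.500 − 0.560) = 0.123 · (0.04000)/(-0.06000) = -0.08200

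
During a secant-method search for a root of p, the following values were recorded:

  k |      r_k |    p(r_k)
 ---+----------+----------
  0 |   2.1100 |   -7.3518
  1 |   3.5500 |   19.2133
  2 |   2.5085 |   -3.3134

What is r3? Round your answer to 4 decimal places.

r3 = 2.5085 − (-3.3134)·(2.5085 − 3.5500) / (-3.3134 − 19.2133)
   = 2.5085 − (3.450906)/(-22.526700) = 2.661692

2.6617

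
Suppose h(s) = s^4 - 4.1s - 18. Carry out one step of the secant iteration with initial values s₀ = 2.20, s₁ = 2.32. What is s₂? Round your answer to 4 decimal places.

h(2.20) = -3.594400, h(2.32) = 1.458230
s₂ = 2.320000 − 1.458230·(2.320000 − 2.200000) / (1.458230 − (-3.594400)) = 2.320000 − (0.174988)/(5.052630) = 2.285367

2.2854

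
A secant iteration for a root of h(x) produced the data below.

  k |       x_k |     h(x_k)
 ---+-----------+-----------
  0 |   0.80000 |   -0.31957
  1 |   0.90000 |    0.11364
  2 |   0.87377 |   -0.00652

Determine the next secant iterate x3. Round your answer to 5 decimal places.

0.87519

x3 = 0.87377 − (-0.00652)·(0.87377 − 0.90000) / (-0.00652 − 0.11364)
   = 0.87377 − (0.0001710)/(-0.1201600) = 0.8751933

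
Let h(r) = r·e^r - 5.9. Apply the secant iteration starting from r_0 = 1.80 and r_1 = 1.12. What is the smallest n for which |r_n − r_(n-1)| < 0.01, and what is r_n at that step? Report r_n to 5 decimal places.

h(1.80) = 4.9893654, h(1.12) = -2.4673633
r_2 = 1.1200000 − (-2.4673633)·(-0.6800000)/(-7.4567287) = 1.3450058;  |Δ| = 0.2250058
h(1.3450058) = -0.7375871
r_3 = 1.3450058 − (-0.7375871)·(0.2250058)/(1.7297762) = 1.4409496;  |Δ| = 0.0959438
h(1.4409496) = 0.1875881
r_4 = 1.4409496 − 0.1875881·(0.0959438)/(0.9251752) = 1.4214961;  |Δ| = 0.0194535
h(1.4214961) = -0.0102946
r_5 = 1.4214961 − (-0.0102946)·(-0.0194535)/(-0.1978827) = 1.4225081;  |Δ| = 0.0010120
|r_5 − r_4| = 0.0010120 < 0.01

n = 5, r_n = 1.42251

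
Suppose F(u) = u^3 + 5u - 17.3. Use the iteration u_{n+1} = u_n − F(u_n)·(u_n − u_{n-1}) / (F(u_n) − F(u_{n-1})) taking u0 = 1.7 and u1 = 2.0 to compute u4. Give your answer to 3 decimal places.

1.958

F(1.7) = -3.88700, F(2.0) = 0.70000
u2 = 2.00000 − 0.70000·(2.00000 − 1.70000) / (0.70000 − (-3.88700)) = 2.00000 − (0.21000)/(4.58700) = 1.95422
F(1.95422) = -0.06581
u3 = 1.95422 − (-0.06581)·(1.95422 − 2.00000) / (-0.06581 − 0.70000) = 1.95422 − (0.00301)/(-0.76581) = 1.95815
F(1.95815) = -0.00097
u4 = 1.95815 − (-0.00097)·(1.95815 − 1.95422) / (-0.00097 − (-0.06581)) = 1.95815 − (0.00000)/(0.06483) = 1.95821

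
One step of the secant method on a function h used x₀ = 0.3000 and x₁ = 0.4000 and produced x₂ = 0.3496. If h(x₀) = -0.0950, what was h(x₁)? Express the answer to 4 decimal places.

0.0965

The secant line through (0.3000, -0.0950) and (0.4000, h(x₁)) crosses zero at x₂ = 0.3496.
So (0.3000, -0.0950), (0.4000, h(x₁)), (0.3496, 0) are collinear:
h(x₁) = -0.0950 · (0.4000 − 0.3496) / (0.3000 − 0.3496) = -0.0950 · (0.050400)/(-0.049600) = 0.096532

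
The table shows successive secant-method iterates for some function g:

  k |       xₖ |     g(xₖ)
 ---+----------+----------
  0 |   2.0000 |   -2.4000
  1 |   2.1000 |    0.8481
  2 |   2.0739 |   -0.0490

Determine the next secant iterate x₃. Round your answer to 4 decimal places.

2.0753

x₃ = 2.0739 − (-0.0490)·(2.0739 − 2.1000) / (-0.0490 − 0.8481)
   = 2.0739 − (0.001279)/(-0.897100) = 2.075326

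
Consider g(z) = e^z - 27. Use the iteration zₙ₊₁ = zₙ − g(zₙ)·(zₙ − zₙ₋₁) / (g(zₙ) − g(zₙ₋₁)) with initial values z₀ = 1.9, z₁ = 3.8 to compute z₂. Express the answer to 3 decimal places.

g(1.9) = -20.31411, g(3.8) = 17.70118
z₂ = 3.80000 − 17.70118·(3.80000 − 1.90000) / (17.70118 − (-20.31411)) = 3.80000 − (33.63225)/(38.01529) = 2.91530

2.915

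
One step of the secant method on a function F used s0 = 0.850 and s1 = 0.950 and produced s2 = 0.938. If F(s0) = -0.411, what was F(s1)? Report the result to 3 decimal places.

0.056

The secant line through (0.850, -0.411) and (0.950, F(s1)) crosses zero at s2 = 0.938.
So (0.850, -0.411), (0.950, F(s1)), (0.938, 0) are collinear:
F(s1) = -0.411 · (0.950 − 0.938) / (0.850 − 0.938) = -0.411 · (0.01200)/(-0.08800) = 0.05605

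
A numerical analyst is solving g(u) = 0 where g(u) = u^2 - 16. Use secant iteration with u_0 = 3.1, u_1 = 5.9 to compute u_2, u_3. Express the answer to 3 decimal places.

3.810, 3.963

g(3.1) = -6.39000, g(5.9) = 18.81000
u_2 = 5.90000 − 18.81000·(5.90000 − 3.10000) / (18.81000 − (-6.39000)) = 5.90000 − (52.66800)/(25.20000) = 3.81000
g(3.81000) = -1.48390
u_3 = 3.81000 − (-1.48390)·(3.81000 − 5.90000) / (-1.48390 − 18.81000) = 3.81000 − (3.10135)/(-20.29390) = 3.96282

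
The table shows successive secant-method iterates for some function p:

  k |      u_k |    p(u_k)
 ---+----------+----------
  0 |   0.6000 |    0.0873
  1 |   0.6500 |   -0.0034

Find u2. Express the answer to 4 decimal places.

u2 = 0.6500 − (-0.0034)·(0.6500 − 0.6000) / (-0.0034 − 0.0873)
   = 0.6500 − (-0.000170)/(-0.090700) = 0.648126

0.6481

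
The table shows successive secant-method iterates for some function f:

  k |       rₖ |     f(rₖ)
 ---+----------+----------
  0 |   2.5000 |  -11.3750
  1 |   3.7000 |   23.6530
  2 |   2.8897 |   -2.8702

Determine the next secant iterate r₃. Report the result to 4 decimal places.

2.9774

r₃ = 2.8897 − (-2.8702)·(2.8897 − 3.7000) / (-2.8702 − 23.6530)
   = 2.8897 − (2.325723)/(-26.523200) = 2.977386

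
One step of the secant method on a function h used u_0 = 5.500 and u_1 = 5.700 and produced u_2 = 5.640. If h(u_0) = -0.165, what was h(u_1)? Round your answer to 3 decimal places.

0.071

The secant line through (5.500, -0.165) and (5.700, h(u_1)) crosses zero at u_2 = 5.640.
So (5.500, -0.165), (5.700, h(u_1)), (5.640, 0) are collinear:
h(u_1) = -0.165 · (5.700 − 5.640) / (5.500 − 5.640) = -0.165 · (0.06000)/(-0.14000) = 0.07071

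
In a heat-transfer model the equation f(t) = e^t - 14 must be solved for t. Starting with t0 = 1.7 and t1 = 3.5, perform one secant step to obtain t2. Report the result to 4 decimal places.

2.2552

f(1.7) = -8.526053, f(3.5) = 19.115452
t2 = 3.500000 − 19.115452·(3.500000 − 1.700000) / (19.115452 − (-8.526053)) = 3.500000 − (34.407814)/(27.641505) = 2.255212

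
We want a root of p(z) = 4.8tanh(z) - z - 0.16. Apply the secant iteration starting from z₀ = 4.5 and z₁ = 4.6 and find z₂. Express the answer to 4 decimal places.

4.6391

p(4.5) = 0.138815, p(4.6) = 0.039030
z₂ = 4.600000 − 0.039030·(4.600000 − 4.500000) / (0.039030 − 0.138815) = 4.600000 − (0.003903)/(-0.099785) = 4.639114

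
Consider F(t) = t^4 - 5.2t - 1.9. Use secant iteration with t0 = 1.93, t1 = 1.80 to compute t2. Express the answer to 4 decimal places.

F(1.93) = 1.938880, F(1.80) = -0.762400
t2 = 1.800000 − (-0.762400)·(1.800000 − 1.930000) / (-0.762400 − 1.938880) = 1.800000 − (0.099112)/(-2.701280) = 1.836691

1.8367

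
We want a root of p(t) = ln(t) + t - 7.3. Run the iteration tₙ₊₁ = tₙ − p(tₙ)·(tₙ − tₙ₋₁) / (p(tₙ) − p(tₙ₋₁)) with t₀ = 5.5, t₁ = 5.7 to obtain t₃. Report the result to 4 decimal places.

p(5.5) = -0.095252, p(5.7) = 0.140466
t₂ = 5.700000 − 0.140466·(5.700000 − 5.500000) / (0.140466 − (-0.095252)) = 5.700000 − (0.028093)/(0.235718) = 5.580818
p(5.580818) = 0.000154
t₃ = 5.580818 − 0.000154·(5.580818 − 5.700000) / (0.000154 − 0.140466) = 5.580818 − (-0.000018)/(-0.140312) = 5.580688

5.5807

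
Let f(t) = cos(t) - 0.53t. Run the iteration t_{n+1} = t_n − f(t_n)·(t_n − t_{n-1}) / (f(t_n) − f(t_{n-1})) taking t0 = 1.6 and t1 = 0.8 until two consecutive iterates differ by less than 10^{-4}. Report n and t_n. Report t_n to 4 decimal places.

n = 5, t_n = 1.0075

f(1.6) = -0.877200, f(0.8) = 0.272707
t2 = 0.800000 − 0.272707·(-0.800000)/(1.149906) = 0.989724;  |Δ| = 0.189724
f(0.989724) = 0.024366
t3 = 0.989724 − 0.024366·(0.189724)/(-0.248341) = 1.008340;  |Δ| = 0.018615
f(1.008340) = -0.001154
t4 = 1.008340 − (-0.001154)·(0.018615)/(-0.025520) = 1.007498;  |Δ| = 0.000842
f(1.007498) = 0.000004
t5 = 1.007498 − 0.000004·(-0.000842)/(0.001158) = 1.007501;  |Δ| = 0.000003
|t5 − t4| = 0.000003 < 10^{-4}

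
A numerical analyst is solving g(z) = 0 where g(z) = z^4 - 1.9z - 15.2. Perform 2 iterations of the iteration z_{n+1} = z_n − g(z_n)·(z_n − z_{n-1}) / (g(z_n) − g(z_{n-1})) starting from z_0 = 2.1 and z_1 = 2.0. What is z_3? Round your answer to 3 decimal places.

2.093

g(2.1) = 0.25810, g(2.0) = -3.00000
z_2 = 2.00000 − (-3.00000)·(2.00000 − 2.10000) / (-3.00000 − 0.25810) = 2.00000 − (0.30000)/(-3.25810) = 2.09208
g(2.09208) = -0.01865
z_3 = 2.09208 − (-0.01865)·(2.09208 − 2.00000) / (-0.01865 − (-3.00000)) = 2.09208 − (-0.00172)/(2.98135) = 2.09265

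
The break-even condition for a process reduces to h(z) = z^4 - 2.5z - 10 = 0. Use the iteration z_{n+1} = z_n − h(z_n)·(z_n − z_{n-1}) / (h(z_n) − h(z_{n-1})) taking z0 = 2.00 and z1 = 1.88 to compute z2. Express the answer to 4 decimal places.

h(2.00) = 1.000000, h(1.88) = -2.208017
z2 = 1.880000 − (-2.208017)·(1.880000 − 2.000000) / (-2.208017 − 1.000000) = 1.880000 − (0.264962)/(-3.208017) = 1.962594

1.9626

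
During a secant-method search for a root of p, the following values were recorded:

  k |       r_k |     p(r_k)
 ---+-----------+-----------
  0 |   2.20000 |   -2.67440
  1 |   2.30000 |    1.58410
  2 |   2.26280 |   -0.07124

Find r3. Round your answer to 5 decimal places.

r3 = 2.26280 − (-0.07124)·(2.26280 − 2.30000) / (-0.07124 − 1.58410)
   = 2.26280 − (0.0026501)/(-1.6553400) = 2.2644010

2.26440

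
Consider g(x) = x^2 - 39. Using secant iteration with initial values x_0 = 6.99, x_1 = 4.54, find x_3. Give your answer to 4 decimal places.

6.2626

g(6.99) = 9.860100, g(4.54) = -18.388400
x_2 = 4.540000 − (-18.388400)·(4.540000 − 6.990000) / (-18.388400 − 9.860100) = 4.540000 − (45.051580)/(-28.248500) = 6.134831
g(6.134831) = -1.363850
x_3 = 6.134831 − (-1.363850)·(6.134831 − 4.540000) / (-1.363850 − (-18.388400)) = 6.134831 − (-2.175110)/(17.024550) = 6.262594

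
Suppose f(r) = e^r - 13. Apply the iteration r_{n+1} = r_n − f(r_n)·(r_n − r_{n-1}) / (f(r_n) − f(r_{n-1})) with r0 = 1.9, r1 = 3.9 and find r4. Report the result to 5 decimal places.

f(1.9) = -6.3141056, f(3.9) = 36.4024491
r2 = 3.9000000 − 36.4024491·(3.9000000 − 1.9000000) / (36.4024491 − (-6.3141056)) = 3.9000000 − (72.8048982)/(42.7165547) = 2.1956280
f(2.1956280) = -4.0143574
r3 = 2.1956280 − (-4.0143574)·(2.1956280 − 3.9000000) / (-4.0143574 − 36.4024491) = 2.1956280 − (6.8419582)/(-40.4168065) = 2.3649130
f(2.3649130) = -2.3568870
r4 = 2.3649130 − (-2.3568870)·(2.3649130 − 2.1956280) / (-2.3568870 − (-4.0143574)) = 2.3649130 − (-0.3989856)/(1.6574704) = 2.6056326

2.60563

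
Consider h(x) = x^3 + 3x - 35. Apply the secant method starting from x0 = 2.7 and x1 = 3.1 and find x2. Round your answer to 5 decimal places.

h(2.7) = -7.2170000, h(3.1) = 4.0910000
x2 = 3.1000000 − 4.0910000·(3.1000000 − 2.7000000) / (4.0910000 − (-7.2170000)) = 3.1000000 − (1.6364000)/(11.3080000) = 2.9552883

2.95529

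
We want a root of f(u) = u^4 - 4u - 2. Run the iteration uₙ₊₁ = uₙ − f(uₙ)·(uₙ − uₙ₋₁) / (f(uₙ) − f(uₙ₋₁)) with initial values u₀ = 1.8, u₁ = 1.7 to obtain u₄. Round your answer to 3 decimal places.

1.728

f(1.8) = 1.29760, f(1.7) = -0.44790
u₂ = 1.70000 − (-0.44790)·(1.70000 − 1.80000) / (-0.44790 − 1.29760) = 1.70000 − (0.04479)/(-1.74550) = 1.72566
f(1.72566) = -0.03473
u₃ = 1.72566 − (-0.03473)·(1.72566 − 1.70000) / (-0.03473 − (-0.44790)) = 1.72566 − (-0.00089)/(0.41317) = 1.72782
f(1.72782) = 0.00106
u₄ = 1.72782 − 0.00106·(1.72782 − 1.72566) / (0.00106 − (-0.03473)) = 1.72782 − (0.00000)/(0.03580) = 1.72775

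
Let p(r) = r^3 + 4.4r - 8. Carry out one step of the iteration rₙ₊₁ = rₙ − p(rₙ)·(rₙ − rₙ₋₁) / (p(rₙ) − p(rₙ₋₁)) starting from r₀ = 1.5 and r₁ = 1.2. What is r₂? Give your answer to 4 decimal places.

1.3003

p(1.5) = 1.975000, p(1.2) = -0.992000
r₂ = 1.200000 − (-0.992000)·(1.200000 − 1.500000) / (-0.992000 − 1.975000) = 1.200000 − (0.297600)/(-2.967000) = 1.300303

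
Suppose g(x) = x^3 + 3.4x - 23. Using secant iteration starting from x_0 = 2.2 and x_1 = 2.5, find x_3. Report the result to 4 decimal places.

g(2.2) = -4.872000, g(2.5) = 1.125000
x_2 = 2.500000 − 1.125000·(2.500000 − 2.200000) / (1.125000 − (-4.872000)) = 2.500000 − (0.337500)/(5.997000) = 2.443722
g(2.443722) = -0.097985
x_3 = 2.443722 − (-0.097985)·(2.443722 − 2.500000) / (-0.097985 − 1.125000) = 2.443722 − (0.005514)/(-1.222985) = 2.448231

2.4482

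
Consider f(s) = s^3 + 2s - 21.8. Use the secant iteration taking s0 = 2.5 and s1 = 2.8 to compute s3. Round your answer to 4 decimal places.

f(2.5) = -1.175000, f(2.8) = 5.752000
s2 = 2.800000 − 5.752000·(2.800000 − 2.500000) / (5.752000 − (-1.175000)) = 2.800000 − (1.725600)/(6.927000) = 2.550888
f(2.550888) = -0.099524
s3 = 2.550888 − (-0.099524)·(2.550888 − 2.800000) / (-0.099524 − 5.752000) = 2.550888 − (0.024793)/(-5.851524) = 2.555125

2.5551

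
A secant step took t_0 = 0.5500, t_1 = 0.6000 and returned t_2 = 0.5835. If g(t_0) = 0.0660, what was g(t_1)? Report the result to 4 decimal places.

-0.0325

The secant line through (0.5500, 0.0660) and (0.6000, g(t_1)) crosses zero at t_2 = 0.5835.
So (0.5500, 0.0660), (0.6000, g(t_1)), (0.5835, 0) are collinear:
g(t_1) = 0.0660 · (0.6000 − 0.5835) / (0.5500 − 0.5835) = 0.0660 · (0.016500)/(-0.033500) = -0.032507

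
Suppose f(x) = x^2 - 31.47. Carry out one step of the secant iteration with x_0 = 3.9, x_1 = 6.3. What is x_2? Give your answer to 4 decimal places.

5.4941

f(3.9) = -16.260000, f(6.3) = 8.220000
x_2 = 6.300000 − 8.220000·(6.300000 − 3.900000) / (8.220000 − (-16.260000)) = 6.300000 − (19.728000)/(24.480000) = 5.494118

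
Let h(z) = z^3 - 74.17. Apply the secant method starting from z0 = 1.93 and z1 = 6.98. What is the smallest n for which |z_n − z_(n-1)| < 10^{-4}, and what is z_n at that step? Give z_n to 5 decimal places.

h(1.93) = -66.9809430, h(6.98) = 265.8983920
z2 = 6.9800000 − 265.8983920·(5.0500000)/(332.8793350) = 2.9461453;  |Δ| = 4.0338547
h(2.9461453) = -48.5981309
z3 = 2.9461453 − (-48.5981309)·(-4.0338547)/(-314.4965229) = 3.5694838;  |Δ| = 0.6233385
h(3.5694838) = -28.6904409
z4 = 3.5694838 − (-28.6904409)·(0.6233385)/(19.9076900) = 4.4678229;  |Δ| = 0.8983391
h(4.4678229) = 15.0141880
z5 = 4.4678229 − 15.0141880·(0.8983391)/(43.7046289) = 4.1592096;  |Δ| = 0.3086134
h(4.1592096) = -2.2197325
z6 = 4.1592096 − (-2.2197325)·(-0.3086134)/(-17.2339206) = 4.1989590;  |Δ| = 0.0397495
h(4.1989590) = -0.1370739
z7 = 4.1989590 − (-0.1370739)·(0.0397495)/(2.0826586) = 4.2015752;  |Δ| = 0.0026162
h(4.2015752) = 0.0013921
z8 = 4.2015752 − 0.0013921·(0.0026162)/(0.1384660) = 4.2015489;  |Δ| = 0.0000263
|z8 − z7| = 0.0000263 < 10^{-4}

n = 8, z_n = 4.20155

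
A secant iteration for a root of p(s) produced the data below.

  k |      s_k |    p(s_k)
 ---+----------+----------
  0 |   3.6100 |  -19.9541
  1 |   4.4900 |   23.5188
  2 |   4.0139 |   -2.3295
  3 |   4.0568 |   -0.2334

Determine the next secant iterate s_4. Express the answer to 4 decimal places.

s_4 = 4.0568 − (-0.2334)·(4.0568 − 4.0139) / (-0.2334 − (-2.3295))
   = 4.0568 − (-0.010013)/(2.096100) = 4.061577

4.0616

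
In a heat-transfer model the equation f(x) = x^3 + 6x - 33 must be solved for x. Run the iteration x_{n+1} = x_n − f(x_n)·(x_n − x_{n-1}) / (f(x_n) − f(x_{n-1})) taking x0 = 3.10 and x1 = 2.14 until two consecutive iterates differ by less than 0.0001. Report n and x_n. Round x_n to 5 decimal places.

n = 6, x_n = 2.59329

f(3.10) = 15.3910000, f(2.14) = -10.3596560
x2 = 2.1400000 − (-10.3596560)·(-0.9600000)/(-25.7506560) = 2.5262142;  |Δ| = 0.3862142
f(2.5262142) = -1.7210259
x3 = 2.5262142 − (-1.7210259)·(0.3862142)/(8.6386301) = 2.6031575;  |Δ| = 0.0769433
f(2.6031575) = 0.2590576
x4 = 2.6031575 − 0.2590576·(0.0769433)/(1.9800836) = 2.5930909;  |Δ| = 0.0100666
f(2.5930909) = -0.0051989
x5 = 2.5930909 − (-0.0051989)·(-0.0100666)/(-0.2642566) = 2.5932890;  |Δ| = 0.0001980
f(2.5932890) = -0.0000152
x6 = 2.5932890 − (-0.0000152)·(0.0001980)/(0.0051837) = 2.5932895;  |Δ| = 0.0000006
|x6 − x5| = 0.0000006 < 0.0001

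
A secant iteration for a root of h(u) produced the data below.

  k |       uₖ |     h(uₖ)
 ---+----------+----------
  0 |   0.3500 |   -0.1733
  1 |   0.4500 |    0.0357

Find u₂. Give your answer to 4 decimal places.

0.4329

u₂ = 0.4500 − 0.0357·(0.4500 − 0.3500) / (0.0357 − (-0.1733))
   = 0.4500 − (0.003570)/(0.209000) = 0.432919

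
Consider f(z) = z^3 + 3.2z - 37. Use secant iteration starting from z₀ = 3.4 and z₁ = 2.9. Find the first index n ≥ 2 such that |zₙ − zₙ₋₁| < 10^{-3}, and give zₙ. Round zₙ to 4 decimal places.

f(3.4) = 13.184000, f(2.9) = -3.331000
z₂ = 2.900000 − (-3.331000)·(-0.500000)/(-16.515000) = 3.000848;  |Δ| = 0.100848
f(3.000848) = -0.374393
z₃ = 3.000848 − (-0.374393)·(0.100848)/(2.956607) = 3.013618;  |Δ| = 0.012770
f(3.013618) = 0.012934
z₄ = 3.013618 − 0.012934·(0.012770)/(0.387327) = 3.013192;  |Δ| = 0.000426
|z₄ − z₃| = 0.000426 < 10^{-3}

n = 4, zₙ = 3.0132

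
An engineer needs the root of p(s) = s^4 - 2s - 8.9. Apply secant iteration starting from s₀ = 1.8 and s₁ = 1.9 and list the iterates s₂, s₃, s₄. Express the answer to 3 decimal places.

1.886, 1.887, 1.887

p(1.8) = -2.00240, p(1.9) = 0.33210
s₂ = 1.90000 − 0.33210·(1.90000 − 1.80000) / (0.33210 − (-2.00240)) = 1.90000 − (0.03321)/(2.33450) = 1.88577
p(1.88577) = -0.02538
s₃ = 1.88577 − (-0.02538)·(1.88577 − 1.90000) / (-0.02538 − 0.33210) = 1.88577 − (0.00036)/(-0.35748) = 1.88678
p(1.88678) = -0.00029
s₄ = 1.88678 − (-0.00029)·(1.88678 − 1.88577) / (-0.00029 − (-0.02538)) = 1.88678 − (0.00000)/(0.02510) = 1.88680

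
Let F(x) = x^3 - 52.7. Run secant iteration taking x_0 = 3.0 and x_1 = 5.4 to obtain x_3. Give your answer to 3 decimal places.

F(3.0) = -25.70000, F(5.4) = 104.76400
x_2 = 5.40000 − 104.76400·(5.40000 − 3.00000) / (104.76400 − (-25.70000)) = 5.40000 − (251.43360)/(130.46400) = 3.47277
F(3.47277) = -10.81779
x_3 = 3.47277 − (-10.81779)·(3.47277 − 5.40000) / (-10.81779 − 104.76400) = 3.47277 − (20.84832)/(-115.58179) = 3.65315

3.653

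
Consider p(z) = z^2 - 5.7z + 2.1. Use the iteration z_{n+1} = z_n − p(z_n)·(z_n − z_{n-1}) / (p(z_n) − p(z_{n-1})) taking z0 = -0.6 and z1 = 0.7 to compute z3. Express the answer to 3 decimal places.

p(-0.6) = 5.88000, p(0.7) = -1.40000
z2 = 0.70000 − (-1.40000)·(0.70000 − (-0.60000)) / (-1.40000 − 5.88000) = 0.70000 − (-1.82000)/(-7.28000) = 0.45000
p(0.45000) = -0.26250
z3 = 0.45000 − (-0.26250)·(0.45000 − 0.70000) / (-0.26250 − (-1.40000)) = 0.45000 − (0.06562)/(1.13750) = 0.39231

0.392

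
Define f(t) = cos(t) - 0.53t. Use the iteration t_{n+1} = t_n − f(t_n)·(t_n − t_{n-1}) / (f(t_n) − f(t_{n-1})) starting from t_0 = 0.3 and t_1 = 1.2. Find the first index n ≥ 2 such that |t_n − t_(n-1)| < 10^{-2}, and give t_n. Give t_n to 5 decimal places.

n = 4, t_n = 1.00751

f(0.3) = 0.7963365, f(1.2) = -0.2736422
t_2 = 1.2000000 − (-0.2736422)·(0.9000000)/(-1.0699787) = 0.9698291;  |Δ| = 0.2301709
f(0.9698291) = 0.0514311
t_3 = 0.9698291 − 0.0514311·(-0.2301709)/(0.3250734) = 1.0062453;  |Δ| = 0.0364163
f(1.0062453) = 0.0017266
t_4 = 1.0062453 − 0.0017266·(0.0364163)/(-0.0497046) = 1.0075103;  |Δ| = 0.0012650
|t_4 − t_3| = 0.0012650 < 10^{-2}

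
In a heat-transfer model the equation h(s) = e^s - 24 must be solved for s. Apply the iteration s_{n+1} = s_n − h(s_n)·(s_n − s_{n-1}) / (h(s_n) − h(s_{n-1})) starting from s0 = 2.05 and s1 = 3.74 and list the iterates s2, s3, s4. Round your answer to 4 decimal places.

2.8491, 3.0905, 3.1935

h(2.05) = -16.232099, h(3.74) = 18.097990
s2 = 3.740000 − 18.097990·(3.740000 − 2.050000) / (18.097990 − (-16.232099)) = 3.740000 − (30.585603)/(34.330089) = 2.849073
h(2.849073) = -6.728237
s3 = 2.849073 − (-6.728237)·(2.849073 − 3.740000) / (-6.728237 − 18.097990) = 2.849073 − (5.994368)/(-24.826227) = 3.090526
h(3.090526) = -2.011358
s4 = 3.090526 − (-2.011358)·(3.090526 − 2.849073) / (-2.011358 − (-6.728237)) = 3.090526 − (-0.485649)/(4.716878) = 3.193486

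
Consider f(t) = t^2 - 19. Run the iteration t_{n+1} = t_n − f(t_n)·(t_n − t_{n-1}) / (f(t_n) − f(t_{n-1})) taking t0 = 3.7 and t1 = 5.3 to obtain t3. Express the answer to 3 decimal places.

f(3.7) = -5.31000, f(5.3) = 9.09000
t2 = 5.30000 − 9.09000·(5.30000 − 3.70000) / (9.09000 − (-5.31000)) = 5.30000 − (14.54400)/(14.40000) = 4.29000
f(4.29000) = -0.59590
t3 = 4.29000 − (-0.59590)·(4.29000 − 5.30000) / (-0.59590 − 9.09000) = 4.29000 − (0.60186)/(-9.68590) = 4.35214

4.352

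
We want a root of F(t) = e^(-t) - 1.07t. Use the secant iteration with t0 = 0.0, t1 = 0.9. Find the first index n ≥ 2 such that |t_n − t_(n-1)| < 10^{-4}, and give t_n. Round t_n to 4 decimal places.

n = 5, t_n = 0.5430

F(0.0) = 1.000000, F(0.9) = -0.556430
t2 = 0.900000 − (-0.556430)·(0.900000)/(-1.556430) = 0.578246;  |Δ| = 0.321754
F(0.578246) = -0.057842
t3 = 0.578246 − (-0.057842)·(-0.321754)/(0.498588) = 0.540919;  |Δ| = 0.037327
F(0.540919) = 0.003430
t4 = 0.540919 − 0.003430·(-0.037327)/(0.061272) = 0.543008;  |Δ| = 0.002089
F(0.543008) = -0.000021
t5 = 0.543008 − (-0.000021)·(0.002089)/(-0.003451) = 0.542996;  |Δ| = 0.000013
|t5 − t4| = 0.000013 < 10^{-4}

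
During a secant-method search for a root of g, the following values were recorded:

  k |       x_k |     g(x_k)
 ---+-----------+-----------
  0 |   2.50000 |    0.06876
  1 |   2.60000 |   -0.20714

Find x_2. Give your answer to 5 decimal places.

2.52492

x_2 = 2.60000 − (-0.20714)·(2.60000 − 2.50000) / (-0.20714 − 0.06876)
   = 2.60000 − (-0.0207140)/(-0.2759000) = 2.5249221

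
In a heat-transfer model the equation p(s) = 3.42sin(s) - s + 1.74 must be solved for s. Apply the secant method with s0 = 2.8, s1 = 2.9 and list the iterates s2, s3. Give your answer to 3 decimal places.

2.820, 2.820

p(2.8) = 0.08566, p(2.9) = -0.34177
s2 = 2.90000 − (-0.34177)·(2.90000 − 2.80000) / (-0.34177 − 0.08566) = 2.90000 − (-0.03418)/(-0.42743) = 2.82004
p(2.82004) = 0.00081
s3 = 2.82004 − 0.00081·(2.82004 − 2.90000) / (0.00081 − (-0.34177)) = 2.82004 − (-0.00007)/(0.34258) = 2.82023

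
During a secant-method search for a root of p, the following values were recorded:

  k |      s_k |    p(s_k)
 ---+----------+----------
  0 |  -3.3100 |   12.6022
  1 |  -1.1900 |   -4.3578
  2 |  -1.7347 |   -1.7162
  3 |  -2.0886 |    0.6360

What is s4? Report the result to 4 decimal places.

s4 = -2.0886 − 0.6360·(-2.0886 − (-1.7347)) / (0.6360 − (-1.7162))
   = -2.0886 − (-0.225080)/(2.352200) = -1.992911

-1.9929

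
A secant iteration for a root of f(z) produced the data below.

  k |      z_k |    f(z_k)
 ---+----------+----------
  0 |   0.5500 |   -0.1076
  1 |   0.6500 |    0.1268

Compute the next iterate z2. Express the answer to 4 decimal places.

0.5959

z2 = 0.6500 − 0.1268·(0.6500 − 0.5500) / (0.1268 − (-0.1076))
   = 0.6500 − (0.012680)/(0.234400) = 0.595904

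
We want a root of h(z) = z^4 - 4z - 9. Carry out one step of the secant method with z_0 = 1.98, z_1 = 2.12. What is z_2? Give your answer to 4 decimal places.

h(1.98) = -1.550464, h(2.12) = 2.719631
z_2 = 2.120000 − 2.719631·(2.120000 − 1.980000) / (2.719631 − (-1.550464)) = 2.120000 − (0.380748)/(4.270095) = 2.030834

2.0308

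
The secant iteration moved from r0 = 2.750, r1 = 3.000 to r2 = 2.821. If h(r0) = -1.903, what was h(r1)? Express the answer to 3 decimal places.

4.798

The secant line through (2.750, -1.903) and (3.000, h(r1)) crosses zero at r2 = 2.821.
So (2.750, -1.903), (3.000, h(r1)), (2.821, 0) are collinear:
h(r1) = -1.903 · (3.000 − 2.821) / (2.750 − 2.821) = -1.903 · (0.17900)/(-0.07100) = 4.79770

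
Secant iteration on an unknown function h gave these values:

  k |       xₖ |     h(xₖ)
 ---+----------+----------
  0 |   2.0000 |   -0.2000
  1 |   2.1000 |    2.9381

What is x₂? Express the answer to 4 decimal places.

2.0064

x₂ = 2.1000 − 2.9381·(2.1000 − 2.0000) / (2.9381 − (-0.2000))
   = 2.1000 − (0.293810)/(3.138100) = 2.006373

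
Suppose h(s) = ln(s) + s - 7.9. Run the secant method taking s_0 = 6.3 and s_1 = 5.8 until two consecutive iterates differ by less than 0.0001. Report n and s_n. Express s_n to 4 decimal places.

h(6.3) = 0.240550, h(5.8) = -0.342142
s_2 = 5.800000 − (-0.342142)·(-0.500000)/(-0.582692) = 6.093588;  |Δ| = 0.293588
h(6.093588) = 0.000825
s_3 = 6.093588 − 0.000825·(0.293588)/(0.342967) = 6.092882;  |Δ| = 0.000706
h(6.092882) = 0.000003
s_4 = 6.092882 − 0.000003·(-0.000706)/(-0.000822) = 6.092879;  |Δ| = 0.000002
|s_4 − s_3| = 0.000002 < 0.0001

n = 4, s_n = 6.0929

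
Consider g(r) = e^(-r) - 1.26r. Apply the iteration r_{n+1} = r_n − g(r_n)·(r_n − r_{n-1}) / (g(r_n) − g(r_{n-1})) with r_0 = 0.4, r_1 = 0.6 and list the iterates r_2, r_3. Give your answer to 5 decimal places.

g(0.4) = 0.1663200, g(0.6) = -0.2071884
r_2 = 0.6000000 − (-0.2071884)·(0.6000000 − 0.4000000) / (-0.2071884 − 0.1663200) = 0.6000000 − (-0.0414377)/(-0.3735084) = 0.4890583
g(0.4890583) = -0.0030098
r_3 = 0.4890583 − (-0.0030098)·(0.4890583 − 0.6000000) / (-0.0030098 − (-0.2071884)) = 0.4890583 − (0.0003339)/(0.2041786) = 0.4874229

0.48906, 0.48742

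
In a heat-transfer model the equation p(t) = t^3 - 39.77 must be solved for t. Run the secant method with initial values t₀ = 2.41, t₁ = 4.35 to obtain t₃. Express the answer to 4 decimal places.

p(2.41) = -25.772479, p(4.35) = 42.542875
t₂ = 4.350000 − 42.542875·(4.350000 − 2.410000) / (42.542875 − (-25.772479)) = 4.350000 − (82.533177)/(68.315354) = 3.141880
p(3.141880) = -8.755228
t₃ = 3.141880 − (-8.755228)·(3.141880 − 4.350000) / (-8.755228 − 42.542875) = 3.141880 − (10.577371)/(-51.298103) = 3.348074

3.3481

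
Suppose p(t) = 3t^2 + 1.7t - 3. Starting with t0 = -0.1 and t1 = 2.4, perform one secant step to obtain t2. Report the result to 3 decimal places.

0.265

p(-0.1) = -3.14000, p(2.4) = 18.36000
t2 = 2.40000 − 18.36000·(2.40000 − (-0.10000)) / (18.36000 − (-3.14000)) = 2.40000 − (45.90000)/(21.50000) = 0.26512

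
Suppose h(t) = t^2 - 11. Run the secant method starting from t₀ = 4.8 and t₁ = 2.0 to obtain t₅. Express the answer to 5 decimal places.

h(4.8) = 12.0400000, h(2.0) = -7.0000000
t₂ = 2.0000000 − (-7.0000000)·(2.0000000 − 4.8000000) / (-7.0000000 − 12.0400000) = 2.0000000 − (19.6000000)/(-19.0400000) = 3.0294118
h(3.0294118) = -1.8226644
t₃ = 3.0294118 − (-1.8226644)·(3.0294118 − 2.0000000) / (-1.8226644 − (-7.0000000)) = 3.0294118 − (-1.8762721)/(5.1773356) = 3.3918129
h(3.3918129) = 0.5043945
t₄ = 3.3918129 − 0.5043945·(3.3918129 − 3.0294118) / (0.5043945 − (-1.8226644)) = 3.3918129 − (0.1827931)/(2.3270589) = 3.3132617
h(3.3132617) = -0.0222967
t₅ = 3.3132617 − (-0.0222967)·(3.3132617 − 3.3918129) / (-0.0222967 − 0.5043945) = 3.3132617 − (0.0017514)/(-0.5266913) = 3.3165871

3.31659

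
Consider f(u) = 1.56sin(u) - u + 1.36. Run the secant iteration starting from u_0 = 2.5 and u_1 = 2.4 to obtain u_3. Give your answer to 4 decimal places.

2.4064

f(2.5) = -0.206383, f(2.4) = 0.013723
u_2 = 2.400000 − 0.013723·(2.400000 − 2.500000) / (0.013723 − (-0.206383)) = 2.400000 − (-0.001372)/(0.220106) = 2.406235
f(2.406235) = 0.000296
u_3 = 2.406235 − 0.000296·(2.406235 − 2.400000) / (0.000296 − 0.013723) = 2.406235 − (0.000002)/(-0.013427) = 2.406372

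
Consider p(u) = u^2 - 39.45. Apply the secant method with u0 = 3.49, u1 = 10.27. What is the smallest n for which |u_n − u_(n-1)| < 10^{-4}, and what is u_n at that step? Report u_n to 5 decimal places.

p(3.49) = -27.2699000, p(10.27) = 66.0229000
u2 = 10.2700000 − 66.0229000·(6.7800000)/(93.2928000) = 5.4718241;  |Δ| = 4.7981759
p(5.4718241) = -9.5091407
u3 = 5.4718241 − (-9.5091407)·(-4.7981759)/(-75.5320407) = 6.0758927;  |Δ| = 0.6040685
p(6.0758927) = -2.5335283
u4 = 6.0758927 − (-2.5335283)·(0.6040685)/(6.9756124) = 6.2952891;  |Δ| = 0.2193965
p(6.2952891) = 0.1806653
u5 = 6.2952891 − 0.1806653·(0.2193965)/(2.7141936) = 6.2806854;  |Δ| = 0.0146037
p(6.2806854) = -0.0029907
u6 = 6.2806854 − (-0.0029907)·(-0.0146037)/(-0.1836561) = 6.2809232;  |Δ| = 0.0002378
p(6.2809232) = -0.0000034
u7 = 6.2809232 − (-0.0000034)·(0.0002378)/(0.0029873) = 6.2809235;  |Δ| = 0.0000003
|u7 − u6| = 0.0000003 < 10^{-4}

n = 7, u_n = 6.28092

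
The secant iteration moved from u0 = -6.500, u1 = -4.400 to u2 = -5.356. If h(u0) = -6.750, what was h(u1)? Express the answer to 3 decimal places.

5.641

The secant line through (-6.500, -6.750) and (-4.400, h(u1)) crosses zero at u2 = -5.356.
So (-6.500, -6.750), (-4.400, h(u1)), (-5.356, 0) are collinear:
h(u1) = -6.750 · (-4.400 − (-5.356)) / (-6.500 − (-5.356)) = -6.750 · (0.95600)/(-1.14400) = 5.64073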